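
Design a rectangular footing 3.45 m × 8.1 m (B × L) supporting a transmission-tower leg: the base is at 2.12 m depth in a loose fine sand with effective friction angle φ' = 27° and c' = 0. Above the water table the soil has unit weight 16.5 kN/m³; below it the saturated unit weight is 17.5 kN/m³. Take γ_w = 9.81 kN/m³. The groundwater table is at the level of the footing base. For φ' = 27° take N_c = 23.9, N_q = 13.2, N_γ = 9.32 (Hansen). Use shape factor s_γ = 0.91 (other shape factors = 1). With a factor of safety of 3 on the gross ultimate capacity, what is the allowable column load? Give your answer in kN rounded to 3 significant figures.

Effective surcharge at the founding depth q = γ·D_f = 16.5 × 2.12 = 34.98 kPa.
The water table coincides with the base, so in the self-weight term γ → γ' = 7.69 kN/m³.
q_ult = q·N_q + 0.5·γ·B·N_γ·s_γ
     = 34.98 × 13.2 + 0.5 × 7.69 × 3.45 × 9.32 × 0.91
     = 461.74 + 112.51 = 574.24 kPa.
Gross allowable pressure q_all = 574.24 / 3 = 191.41 kPa.
Footing area = 27.945 m², so allowable column load = 191.41 × 27.945 = 5349.1 kN.

P_all ≈ 5350 kN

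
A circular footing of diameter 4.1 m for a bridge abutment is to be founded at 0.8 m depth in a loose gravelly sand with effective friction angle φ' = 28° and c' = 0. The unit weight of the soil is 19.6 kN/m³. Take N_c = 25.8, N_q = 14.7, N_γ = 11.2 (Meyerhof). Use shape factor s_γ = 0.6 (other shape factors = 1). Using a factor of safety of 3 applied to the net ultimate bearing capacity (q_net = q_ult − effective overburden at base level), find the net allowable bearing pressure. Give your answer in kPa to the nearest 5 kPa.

q_all(net) ≈ 160 kPa

q = γ·D_f = 19.6 × 0.8 = 15.68 kPa.
q·N_q = 15.68 × 14.7 = 230.5 kPa
0.5·γ·B·N_γ·s_γ = 0.5 × 19.6 × 4.1 × 11.2 × 0.6 = 270.01 kPa
q_ult = 230.5 + 270.01 = 500.51 kPa.
Net ultimate: q_net = 500.51 − 15.68 = 484.83 kPa.
q_all(net) = 484.83 / 3 = 161.61 kPa.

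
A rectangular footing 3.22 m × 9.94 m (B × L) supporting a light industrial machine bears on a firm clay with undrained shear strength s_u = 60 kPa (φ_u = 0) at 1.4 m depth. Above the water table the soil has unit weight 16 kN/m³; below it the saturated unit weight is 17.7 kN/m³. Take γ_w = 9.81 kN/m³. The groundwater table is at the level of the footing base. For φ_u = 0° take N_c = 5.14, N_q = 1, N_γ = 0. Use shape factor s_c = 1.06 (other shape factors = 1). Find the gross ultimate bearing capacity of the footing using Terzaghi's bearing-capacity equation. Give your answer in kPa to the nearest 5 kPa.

q_ult ≈ 350 kPa

Effective surcharge at the founding depth q = γ·D_f = 16 × 1.4 = 22.4 kPa.
q_ult = c·N_c·s_c + q·N_q
     = 60 × 5.14 × 1.06 + 22.4 × 1
     = 326.9 + 22.4 = 349.3 kPa.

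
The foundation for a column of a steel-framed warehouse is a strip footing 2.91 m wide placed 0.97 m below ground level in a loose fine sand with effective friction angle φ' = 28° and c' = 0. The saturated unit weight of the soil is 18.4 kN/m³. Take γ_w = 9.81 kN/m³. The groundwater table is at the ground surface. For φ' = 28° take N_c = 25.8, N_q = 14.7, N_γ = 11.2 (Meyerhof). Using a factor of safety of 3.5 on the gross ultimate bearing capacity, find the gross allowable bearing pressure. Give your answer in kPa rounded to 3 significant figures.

q_all ≈ 75 kPa

With the water table at the surface the whole profile is submerged: γ' = 18.4 − 9.81 = 8.59 kN/m³, so q = γ'·D_f = 8.3323 kPa; the same γ' applies in the ½γBN_γ term.
q_ult = q·N_q + 0.5·γ·B·N_γ
     = 8.3323 × 14.7 + 0.5 × 8.59 × 2.91 × 11.2
     = 122.48 + 139.98 = 262.47 kPa.
q_all = 262.47 / 3.5 = 74.991 kPa.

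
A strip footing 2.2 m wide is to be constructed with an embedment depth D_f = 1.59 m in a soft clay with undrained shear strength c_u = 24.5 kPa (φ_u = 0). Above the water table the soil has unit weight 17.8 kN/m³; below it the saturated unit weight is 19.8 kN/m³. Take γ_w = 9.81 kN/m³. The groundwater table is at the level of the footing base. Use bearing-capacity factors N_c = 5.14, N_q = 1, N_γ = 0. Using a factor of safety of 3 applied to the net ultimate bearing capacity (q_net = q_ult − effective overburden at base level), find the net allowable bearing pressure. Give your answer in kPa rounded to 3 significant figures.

q_all(net) ≈ 42 kPa

Overburden at base level: q = 17.8 × 1.59 = 28.302 kPa.
Cohesion term c·N_c = 24.5 × 5.14 = 125.93 kPa; surcharge term q·N_q = 28.302 × 1 = 28.302 kPa.
q_ult = 125.93 + 28.302 = 154.23 kPa.
Net ultimate: q_net = 154.23 − 28.302 = 125.93 kPa.
q_all(net) = 125.93 / 3 = 41.977 kPa.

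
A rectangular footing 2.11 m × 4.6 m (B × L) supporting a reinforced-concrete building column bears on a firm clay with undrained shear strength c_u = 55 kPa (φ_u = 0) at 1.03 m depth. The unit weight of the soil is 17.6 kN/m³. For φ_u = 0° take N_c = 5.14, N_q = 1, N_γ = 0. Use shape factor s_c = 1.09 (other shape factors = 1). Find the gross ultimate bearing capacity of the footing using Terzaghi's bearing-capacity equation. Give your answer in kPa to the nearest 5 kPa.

Overburden at base level: q = 17.6 × 1.03 = 18.128 kPa.
Cohesion term c·N_c·s_c = 55 × 5.14 × 1.09 = 308.14 kPa; surcharge term q·N_q = 18.128 × 1 = 18.128 kPa.
q_ult = 308.14 + 18.128 = 326.27 kPa.

q_ult ≈ 325 kPa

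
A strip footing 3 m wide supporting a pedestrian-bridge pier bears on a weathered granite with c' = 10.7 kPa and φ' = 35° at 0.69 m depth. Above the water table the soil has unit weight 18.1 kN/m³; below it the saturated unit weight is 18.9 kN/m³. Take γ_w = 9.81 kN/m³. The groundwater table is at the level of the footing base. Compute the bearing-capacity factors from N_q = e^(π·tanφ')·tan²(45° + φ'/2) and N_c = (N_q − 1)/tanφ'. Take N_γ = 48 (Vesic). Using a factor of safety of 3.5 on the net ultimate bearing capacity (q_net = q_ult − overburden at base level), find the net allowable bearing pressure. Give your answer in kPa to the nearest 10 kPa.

N_q = e^(π·tan35°)·tan²(62.5°) = 33.3; N_c = (N_q − 1)/tanφ' = 46.12.
q = γ·D_f = 18.1 × 0.69 = 12.489 kPa.
For the ½γBN_γ term take γ' = 18.9 − 9.81 = 9.09 kN/m³ (soil below base is submerged).
c·N_c = 10.7 × 46.124 = 493.52 kPa
q·N_q = 12.489 × 33.296 = 415.83 kPa
0.5·γ·B·N_γ = 0.5 × 9.09 × 3 × 48 = 654.48 kPa
q_ult = 493.52 + 415.83 + 654.48 = 1563.8 kPa.
q_net = 1563.8 − 12.489 = 1551.3 kPa.
q_all(net) = 1551.3 / 3.5 = 443.24 kPa.

q_all(net) ≈ 440 kPa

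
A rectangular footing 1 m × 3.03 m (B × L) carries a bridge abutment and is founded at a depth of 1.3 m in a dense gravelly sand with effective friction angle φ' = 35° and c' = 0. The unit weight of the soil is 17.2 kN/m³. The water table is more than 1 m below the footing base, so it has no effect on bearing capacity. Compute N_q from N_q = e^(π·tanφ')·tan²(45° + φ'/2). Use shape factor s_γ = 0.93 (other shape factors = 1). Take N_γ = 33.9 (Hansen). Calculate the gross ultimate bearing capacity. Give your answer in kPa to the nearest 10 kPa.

tan35° = 0.7002, so N_q = e^(π×0.7002)·tan²(62.5°) = 9.023 × 3.69 = 33.3.
Overburden at base level: q = 17.2 × 1.3 = 22.36 kPa.
Surcharge term q·N_q = 22.36 × 33.296 = 744.5 kPa; self-weight term 0.5·γ·B·N_γ·s_γ = 0.5 × 17.2 × 1 × 33.9 × 0.93 = 271.13 kPa.
q_ult = 744.5 + 271.13 = 1015.6 kPa.

q_ult ≈ 1020 kPa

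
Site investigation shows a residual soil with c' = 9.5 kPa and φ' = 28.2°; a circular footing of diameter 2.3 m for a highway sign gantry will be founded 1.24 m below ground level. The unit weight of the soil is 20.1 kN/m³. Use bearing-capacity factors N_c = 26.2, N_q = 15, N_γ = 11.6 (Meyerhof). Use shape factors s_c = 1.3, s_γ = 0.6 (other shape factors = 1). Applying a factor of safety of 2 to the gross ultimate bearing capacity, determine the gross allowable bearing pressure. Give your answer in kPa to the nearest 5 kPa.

Overburden at base level: q = 20.1 × 1.24 = 24.924 kPa.
Cohesion term c·N_c·s_c = 9.5 × 26.2 × 1.3 = 323.57 kPa; surcharge term q·N_q = 24.924 × 15 = 373.86 kPa; self-weight term 0.5·γ·B·N_γ·s_γ = 0.5 × 20.1 × 2.3 × 11.6 × 0.6 = 160.88 kPa.
q_ult = 323.57 + 373.86 + 160.88 = 858.31 kPa.
q_all = q_ult / FS = 858.31 / 2 = 429.16 kPa.

q_all ≈ 430 kPa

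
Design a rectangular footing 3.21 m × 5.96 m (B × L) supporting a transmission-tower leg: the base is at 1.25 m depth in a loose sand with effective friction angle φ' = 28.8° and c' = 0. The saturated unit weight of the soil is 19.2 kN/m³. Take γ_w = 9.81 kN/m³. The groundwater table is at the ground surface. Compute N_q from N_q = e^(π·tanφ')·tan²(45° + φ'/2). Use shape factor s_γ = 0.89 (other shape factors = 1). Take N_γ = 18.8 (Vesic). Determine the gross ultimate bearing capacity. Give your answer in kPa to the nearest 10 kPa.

tan28.8° = 0.5498, so N_q = e^(π×0.5498)·tan²(59.4°) = 5.624 × 2.859 = 16.08.
Water table at ground surface, so effective unit weight γ' = 19.2 − 9.81 = 9.39 kN/m³ is used throughout; overburden q = 9.39 × 1.25 = 11.737 kPa; the same γ' applies in the ½γBN_γ term.
Surcharge term q·N_q = 11.737 × 16.081 = 188.75 kPa; self-weight term 0.5·γ·B·N_γ·s_γ = 0.5 × 9.39 × 3.21 × 18.8 × 0.89 = 252.17 kPa.
q_ult = 188.75 + 252.17 = 440.92 kPa.

q_ult ≈ 440 kPa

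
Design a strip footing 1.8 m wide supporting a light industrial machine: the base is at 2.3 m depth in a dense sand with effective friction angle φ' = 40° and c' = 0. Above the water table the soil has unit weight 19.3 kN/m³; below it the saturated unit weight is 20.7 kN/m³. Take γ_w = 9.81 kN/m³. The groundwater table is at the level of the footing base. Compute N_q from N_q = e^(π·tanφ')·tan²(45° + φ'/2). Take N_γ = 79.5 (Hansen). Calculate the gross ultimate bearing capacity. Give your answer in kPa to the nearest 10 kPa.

q_ult ≈ 3630 kPa

tan40° = 0.8391, so N_q = e^(π×0.8391)·tan²(65°) = 13.959 × 4.599 = 64.2.
Overburden at base level: q = 19.3 × 2.3 = 44.39 kPa.
Below the base the soil is submerged, so the ½γBN_γ term uses γ' = 20.7 − 9.81 = 10.89 kN/m³.
Surcharge term q·N_q = 44.39 × 64.195 = 2849.6 kPa; self-weight term 0.5·γ·B·N_γ = 0.5 × 10.89 × 1.8 × 79.5 = 779.18 kPa.
q_ult = 2849.6 + 779.18 = 3628.8 kPa.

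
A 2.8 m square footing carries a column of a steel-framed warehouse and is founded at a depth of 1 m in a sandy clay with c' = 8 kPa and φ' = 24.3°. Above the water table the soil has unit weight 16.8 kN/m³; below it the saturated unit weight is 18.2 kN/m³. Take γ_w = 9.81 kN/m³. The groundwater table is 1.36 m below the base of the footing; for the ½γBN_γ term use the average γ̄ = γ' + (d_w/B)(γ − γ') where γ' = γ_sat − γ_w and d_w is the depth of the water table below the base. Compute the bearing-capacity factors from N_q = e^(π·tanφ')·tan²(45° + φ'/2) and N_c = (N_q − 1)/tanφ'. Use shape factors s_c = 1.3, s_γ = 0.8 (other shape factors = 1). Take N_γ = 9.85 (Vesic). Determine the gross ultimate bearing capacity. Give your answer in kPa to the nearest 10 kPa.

tan24.3° = 0.4515, so N_q = e^(π×0.4515)·tan²(57.15°) = 4.131 × 2.399 = 9.91.
N_c = (9.91 − 1)/tan24.3° = 19.73.
q = γ·D_f = 16.8 × 1 = 16.8 kPa.
γ' = 8.39 kN/m³; averaging over the depth B below the base, γ̄ = γ' + (d_w/B)(γ − γ') = 12.475 kN/m³.
c·N_c·s_c = 8 × 19.729 × 1.3 = 205.18 kPa
q·N_q = 16.8 × 9.9081 = 166.46 kPa
0.5·γ·B·N_γ·s_γ = 0.5 × 12.475 × 2.8 × 9.85 × 0.8 = 137.62 kPa
q_ult = 205.18 + 166.46 + 137.62 = 509.26 kPa.

q_ult ≈ 510 kPa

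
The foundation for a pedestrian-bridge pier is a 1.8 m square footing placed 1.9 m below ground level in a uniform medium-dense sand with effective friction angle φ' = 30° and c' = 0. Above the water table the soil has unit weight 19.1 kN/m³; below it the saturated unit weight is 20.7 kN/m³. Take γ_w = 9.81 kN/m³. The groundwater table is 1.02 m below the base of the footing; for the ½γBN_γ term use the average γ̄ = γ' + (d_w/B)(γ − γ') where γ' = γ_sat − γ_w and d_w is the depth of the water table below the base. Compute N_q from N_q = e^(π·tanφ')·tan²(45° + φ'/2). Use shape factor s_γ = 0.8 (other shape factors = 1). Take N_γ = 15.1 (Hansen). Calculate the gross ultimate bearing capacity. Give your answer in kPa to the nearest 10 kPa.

q_ult ≈ 840 kPa

tan30° = 0.5774, so N_q = e^(π×0.5774)·tan²(60°) = 6.134 × 3.0 = 18.4.
Effective surcharge at the founding depth q = γ·D_f = 19.1 × 1.9 = 36.29 kPa.
With d_w = 1.02 m < B, γ̄ = 10.89 + (1.02/1.8) × (19.1 − 10.89) = 15.542 kN/m³.
q_ult = q·N_q + 0.5·γ·B·N_γ·s_γ
     = 36.29 × 18.401 + 0.5 × 15.542 × 1.8 × 15.1 × 0.8
     = 667.78 + 168.98 = 836.75 kPa.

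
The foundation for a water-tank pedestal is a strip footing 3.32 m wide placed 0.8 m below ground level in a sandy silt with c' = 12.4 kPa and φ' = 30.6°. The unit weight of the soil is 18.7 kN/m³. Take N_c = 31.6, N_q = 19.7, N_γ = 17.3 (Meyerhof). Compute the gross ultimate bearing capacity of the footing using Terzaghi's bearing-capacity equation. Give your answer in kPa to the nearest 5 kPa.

q_ult ≈ 1225 kPa

q = γ·D_f = 18.7 × 0.8 = 14.96 kPa.
c·N_c = 12.4 × 31.6 = 391.84 kPa
q·N_q = 14.96 × 19.7 = 294.71 kPa
0.5·γ·B·N_γ = 0.5 × 18.7 × 3.32 × 17.3 = 537.03 kPa
q_ult = 391.84 + 294.71 + 537.03 = 1223.6 kPa.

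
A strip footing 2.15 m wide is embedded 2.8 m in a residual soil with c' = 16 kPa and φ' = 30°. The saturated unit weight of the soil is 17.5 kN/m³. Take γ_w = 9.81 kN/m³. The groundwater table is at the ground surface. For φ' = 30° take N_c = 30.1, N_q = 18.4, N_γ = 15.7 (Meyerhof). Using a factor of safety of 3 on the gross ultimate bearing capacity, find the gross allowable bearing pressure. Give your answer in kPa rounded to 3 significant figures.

q_all ≈ 336 kPa

With the water table at the surface the whole profile is submerged: γ' = 17.5 − 9.81 = 7.69 kN/m³, so q = γ'·D_f = 21.532 kPa; the same γ' applies in the ½γBN_γ term.
q_ult = c·N_c + q·N_q + 0.5·γ·B·N_γ
     = 16 × 30.1 + 21.532 × 18.4 + 0.5 × 7.69 × 2.15 × 15.7
     = 481.6 + 396.19 + 129.79 = 1007.6 kPa.
q_all = 1007.6 / 3 = 335.86 kPa.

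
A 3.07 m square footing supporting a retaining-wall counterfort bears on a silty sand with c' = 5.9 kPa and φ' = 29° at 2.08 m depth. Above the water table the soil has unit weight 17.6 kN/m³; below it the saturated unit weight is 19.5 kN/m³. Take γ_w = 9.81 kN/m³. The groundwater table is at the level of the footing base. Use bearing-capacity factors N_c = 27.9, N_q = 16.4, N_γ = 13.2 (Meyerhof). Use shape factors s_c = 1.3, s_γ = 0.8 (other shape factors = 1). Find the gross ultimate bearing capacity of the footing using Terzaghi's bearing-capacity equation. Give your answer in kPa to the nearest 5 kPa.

Effective surcharge at the founding depth q = γ·D_f = 17.6 × 2.08 = 36.608 kPa.
The water table coincides with the base, so in the self-weight term γ → γ' = 9.69 kN/m³.
q_ult = c·N_c·s_c + q·N_q + 0.5·γ·B·N_γ·s_γ
     = 5.9 × 27.9 × 1.3 + 36.608 × 16.4 + 0.5 × 9.69 × 3.07 × 13.2 × 0.8
     = 213.99 + 600.37 + 157.07 = 971.44 kPa.

q_ult ≈ 970 kPa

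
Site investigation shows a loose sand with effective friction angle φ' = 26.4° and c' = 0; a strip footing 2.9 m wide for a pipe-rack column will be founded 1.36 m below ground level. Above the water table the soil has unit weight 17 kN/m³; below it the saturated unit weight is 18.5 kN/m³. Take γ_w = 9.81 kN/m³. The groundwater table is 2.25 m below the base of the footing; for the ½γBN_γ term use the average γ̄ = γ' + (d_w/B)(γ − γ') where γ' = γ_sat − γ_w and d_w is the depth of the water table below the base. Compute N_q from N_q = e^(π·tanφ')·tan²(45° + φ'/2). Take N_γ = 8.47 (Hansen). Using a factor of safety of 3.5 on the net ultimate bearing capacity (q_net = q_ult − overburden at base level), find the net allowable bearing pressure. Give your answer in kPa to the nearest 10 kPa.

N_q = e^(π·tan26.4°)·tan²(58.2°) = 12.37.
Overburden at base level: q = 17 × 1.36 = 23.12 kPa.
The water table is 2.25 m below the base (< B = 2.9 m), so the ½γBN_γ term uses γ̄ = γ' + (d_w/B)(γ − γ') = 8.69 + (2.25/2.9)(17 − 8.69) = 15.137 kN/m³.
Surcharge term q·N_q = 23.12 × 12.373 = 286.06 kPa; self-weight term 0.5·γ·B·N_γ = 0.5 × 15.137 × 2.9 × 8.47 = 185.91 kPa.
q_ult = 286.06 + 185.91 = 471.97 kPa.
q_net = 471.97 − 23.12 = 448.85 kPa.
q_all(net) = 448.85 / 3.5 = 128.24 kPa.

q_all(net) ≈ 130 kPa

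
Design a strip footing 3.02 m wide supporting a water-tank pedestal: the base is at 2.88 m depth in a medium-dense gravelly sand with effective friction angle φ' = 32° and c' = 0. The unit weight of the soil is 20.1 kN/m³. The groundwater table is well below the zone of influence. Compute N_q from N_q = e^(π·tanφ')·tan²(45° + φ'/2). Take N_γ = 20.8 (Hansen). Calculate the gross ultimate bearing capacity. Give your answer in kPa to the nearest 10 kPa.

q_ult ≈ 1970 kPa

tan32° = 0.6249, so N_q = e^(π×0.6249)·tan²(61°) = 7.121 × 3.255 = 23.18.
q = γ·D_f = 20.1 × 2.88 = 57.888 kPa.
q·N_q = 57.888 × 23.177 = 1341.7 kPa
0.5·γ·B·N_γ = 0.5 × 20.1 × 3.02 × 20.8 = 631.3 kPa
q_ult = 1341.7 + 631.3 = 1973 kPa.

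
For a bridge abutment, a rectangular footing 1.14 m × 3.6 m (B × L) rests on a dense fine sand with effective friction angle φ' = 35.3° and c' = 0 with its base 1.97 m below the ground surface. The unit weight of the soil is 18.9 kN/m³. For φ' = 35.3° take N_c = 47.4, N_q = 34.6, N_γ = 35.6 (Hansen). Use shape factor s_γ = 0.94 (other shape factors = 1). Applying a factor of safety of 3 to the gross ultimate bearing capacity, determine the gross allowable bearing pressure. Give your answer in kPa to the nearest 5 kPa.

q_all ≈ 550 kPa

q = γ·D_f = 18.9 × 1.97 = 37.233 kPa.
q·N_q = 37.233 × 34.6 = 1288.3 kPa
0.5·γ·B·N_γ·s_γ = 0.5 × 18.9 × 1.14 × 35.6 × 0.94 = 360.51 kPa
q_ult = 1288.3 + 360.51 = 1648.8 kPa.
q_all = q_ult / FS = 1648.8 / 3 = 549.59 kPa.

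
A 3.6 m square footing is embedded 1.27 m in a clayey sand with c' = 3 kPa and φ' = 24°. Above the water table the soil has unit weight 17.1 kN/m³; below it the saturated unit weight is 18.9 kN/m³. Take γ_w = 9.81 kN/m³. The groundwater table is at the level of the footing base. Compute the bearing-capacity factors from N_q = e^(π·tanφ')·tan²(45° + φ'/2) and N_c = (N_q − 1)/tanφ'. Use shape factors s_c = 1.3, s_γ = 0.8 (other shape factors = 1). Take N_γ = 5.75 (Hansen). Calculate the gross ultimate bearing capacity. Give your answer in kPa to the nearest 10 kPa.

q_ult ≈ 360 kPa

tan24° = 0.4452, so N_q = e^(π×0.4452)·tan²(57°) = 4.05 × 2.371 = 9.6.
N_c = (9.6 − 1)/tan24° = 19.32.
Effective surcharge at the founding depth q = γ·D_f = 17.1 × 1.27 = 21.717 kPa.
The water table coincides with the base, so in the self-weight term γ → γ' = 9.09 kN/m³.
q_ult = c·N_c·s_c + q·N_q + 0.5·γ·B·N_γ·s_γ
     = 3 × 19.324 × 1.3 + 21.717 × 9.6034 + 0.5 × 9.09 × 3.6 × 5.75 × 0.8
     = 75.362 + 208.56 + 75.265 = 359.18 kPa.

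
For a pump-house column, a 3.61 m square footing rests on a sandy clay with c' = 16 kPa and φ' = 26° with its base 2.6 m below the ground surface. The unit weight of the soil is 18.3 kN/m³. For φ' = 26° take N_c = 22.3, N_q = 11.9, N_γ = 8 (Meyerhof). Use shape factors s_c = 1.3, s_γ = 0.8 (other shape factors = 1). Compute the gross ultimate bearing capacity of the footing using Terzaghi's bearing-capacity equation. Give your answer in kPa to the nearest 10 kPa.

q_ult ≈ 1240 kPa

q = γ·D_f = 18.3 × 2.6 = 47.58 kPa.
c·N_c·s_c = 16 × 22.3 × 1.3 = 463.84 kPa
q·N_q = 47.58 × 11.9 = 566.2 kPa
0.5·γ·B·N_γ·s_γ = 0.5 × 18.3 × 3.61 × 8 × 0.8 = 211.4 kPa
q_ult = 463.84 + 566.2 + 211.4 = 1241.4 kPa.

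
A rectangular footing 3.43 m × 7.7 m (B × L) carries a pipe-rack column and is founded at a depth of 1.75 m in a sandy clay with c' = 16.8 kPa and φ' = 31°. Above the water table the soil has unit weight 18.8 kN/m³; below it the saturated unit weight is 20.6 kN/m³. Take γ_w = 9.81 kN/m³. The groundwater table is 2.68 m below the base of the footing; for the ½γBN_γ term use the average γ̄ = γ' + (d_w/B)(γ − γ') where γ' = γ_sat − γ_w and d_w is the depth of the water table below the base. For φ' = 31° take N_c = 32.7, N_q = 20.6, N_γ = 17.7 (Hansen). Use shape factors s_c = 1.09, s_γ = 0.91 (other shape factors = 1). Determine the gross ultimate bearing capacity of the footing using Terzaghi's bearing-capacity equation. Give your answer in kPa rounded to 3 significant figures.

Effective surcharge at the founding depth q = γ·D_f = 18.8 × 1.75 = 32.9 kPa.
With d_w = 2.68 m < B, γ̄ = 10.79 + (2.68/3.43) × (18.8 − 10.79) = 17.049 kN/m³.
q_ult = c·N_c·s_c + q·N_q + 0.5·γ·B·N_γ·s_γ
     = 16.8 × 32.7 × 1.09 + 32.9 × 20.6 + 0.5 × 17.049 × 3.43 × 17.7 × 0.91
     = 598.8 + 677.74 + 470.94 = 1747.5 kPa.

q_ult ≈ 1750 kPa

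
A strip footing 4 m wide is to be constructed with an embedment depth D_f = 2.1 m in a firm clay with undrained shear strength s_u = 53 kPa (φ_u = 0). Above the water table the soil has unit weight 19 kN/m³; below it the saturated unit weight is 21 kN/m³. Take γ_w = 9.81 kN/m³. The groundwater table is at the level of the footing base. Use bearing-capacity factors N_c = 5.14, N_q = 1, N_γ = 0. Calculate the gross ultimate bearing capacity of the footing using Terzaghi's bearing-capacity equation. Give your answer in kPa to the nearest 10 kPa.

Effective surcharge at the founding depth q = γ·D_f = 19 × 2.1 = 39.9 kPa.
q_ult = c·N_c + q·N_q
     = 53 × 5.14 + 39.9 × 1
     = 272.42 + 39.9 = 312.32 kPa.

q_ult ≈ 310 kPa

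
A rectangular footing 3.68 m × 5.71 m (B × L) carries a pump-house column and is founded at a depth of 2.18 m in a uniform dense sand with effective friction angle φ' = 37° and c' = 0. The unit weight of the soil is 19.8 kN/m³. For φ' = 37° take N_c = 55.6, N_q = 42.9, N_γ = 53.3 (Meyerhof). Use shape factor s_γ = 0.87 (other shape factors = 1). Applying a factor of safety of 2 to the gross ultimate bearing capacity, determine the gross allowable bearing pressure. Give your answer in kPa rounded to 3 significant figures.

q_all ≈ 1770 kPa

q = γ·D_f = 19.8 × 2.18 = 43.164 kPa.
q·N_q = 43.164 × 42.9 = 1851.7 kPa
0.5·γ·B·N_γ·s_γ = 0.5 × 19.8 × 3.68 × 53.3 × 0.87 = 1689.4 kPa
q_ult = 1851.7 + 1689.4 = 3541.1 kPa.
q_all = q_ult / FS = 3541.1 / 2 = 1770.6 kPa.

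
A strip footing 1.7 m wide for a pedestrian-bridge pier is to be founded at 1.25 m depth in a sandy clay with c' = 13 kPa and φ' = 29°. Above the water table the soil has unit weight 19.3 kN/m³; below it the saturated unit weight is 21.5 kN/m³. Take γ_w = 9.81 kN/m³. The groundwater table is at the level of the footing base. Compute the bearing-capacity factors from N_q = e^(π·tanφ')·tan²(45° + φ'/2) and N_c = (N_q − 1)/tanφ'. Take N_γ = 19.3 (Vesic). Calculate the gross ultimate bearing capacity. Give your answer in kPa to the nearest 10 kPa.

q_ult ≈ 950 kPa

tan29° = 0.5543, so N_q = e^(π×0.5543)·tan²(59.5°) = 5.705 × 2.882 = 16.44.
N_c = (16.44 − 1)/tan29° = 27.86.
q = γ·D_f = 19.3 × 1.25 = 24.125 kPa.
For the ½γBN_γ term take γ' = 21.5 − 9.81 = 11.69 kN/m³ (soil below base is submerged).
c·N_c = 13 × 27.86 = 362.19 kPa
q·N_q = 24.125 × 16.443 = 396.69 kPa
0.5·γ·B·N_γ = 0.5 × 11.69 × 1.7 × 19.3 = 191.77 kPa
q_ult = 362.19 + 396.69 + 191.77 = 950.66 kPa.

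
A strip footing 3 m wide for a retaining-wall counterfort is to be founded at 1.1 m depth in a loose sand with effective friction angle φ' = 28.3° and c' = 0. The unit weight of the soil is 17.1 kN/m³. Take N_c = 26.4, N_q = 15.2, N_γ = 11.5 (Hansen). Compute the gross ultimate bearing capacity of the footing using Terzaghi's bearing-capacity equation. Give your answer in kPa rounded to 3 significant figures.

q_ult ≈ 581 kPa

Effective surcharge at the founding depth q = γ·D_f = 17.1 × 1.1 = 18.81 kPa.
q_ult = q·N_q + 0.5·γ·B·N_γ
     = 18.81 × 15.2 + 0.5 × 17.1 × 3 × 11.5
     = 285.91 + 294.98 = 580.89 kPa.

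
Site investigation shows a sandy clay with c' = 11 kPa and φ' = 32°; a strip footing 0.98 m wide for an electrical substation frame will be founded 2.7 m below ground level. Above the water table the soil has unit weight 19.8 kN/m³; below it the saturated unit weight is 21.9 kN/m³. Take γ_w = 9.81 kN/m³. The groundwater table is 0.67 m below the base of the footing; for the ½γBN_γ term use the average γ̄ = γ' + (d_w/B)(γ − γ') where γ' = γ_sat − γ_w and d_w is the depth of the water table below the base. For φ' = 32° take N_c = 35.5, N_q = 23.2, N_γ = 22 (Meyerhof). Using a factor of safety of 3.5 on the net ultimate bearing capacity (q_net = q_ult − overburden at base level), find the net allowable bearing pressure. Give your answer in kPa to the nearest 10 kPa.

q = γ·D_f = 19.8 × 2.7 = 53.46 kPa.
γ' = 12.09 kN/m³; averaging over the depth B below the base, γ̄ = γ' + (d_w/B)(γ − γ') = 17.361 kN/m³.
c·N_c = 11 × 35.5 = 390.5 kPa
q·N_q = 53.46 × 23.2 = 1240.3 kPa
0.5·γ·B·N_γ = 0.5 × 17.361 × 0.98 × 22 = 187.15 kPa
q_ult = 390.5 + 1240.3 + 187.15 = 1817.9 kPa.
q_net = 1817.9 − 53.46 = 1764.5 kPa.
q_all(net) = 1764.5 / 3.5 = 504.13 kPa.

q_all(net) ≈ 500 kPa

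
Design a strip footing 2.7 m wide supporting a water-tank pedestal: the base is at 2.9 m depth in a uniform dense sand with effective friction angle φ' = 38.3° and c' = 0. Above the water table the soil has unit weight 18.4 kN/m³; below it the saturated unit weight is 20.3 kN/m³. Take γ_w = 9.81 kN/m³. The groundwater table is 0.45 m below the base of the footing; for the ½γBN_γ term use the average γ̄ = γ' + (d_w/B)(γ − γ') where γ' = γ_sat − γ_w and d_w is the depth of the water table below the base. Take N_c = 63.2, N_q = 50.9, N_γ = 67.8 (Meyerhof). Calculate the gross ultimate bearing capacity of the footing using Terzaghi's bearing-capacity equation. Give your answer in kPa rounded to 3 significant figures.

Effective surcharge at the founding depth q = γ·D_f = 18.4 × 2.9 = 53.36 kPa.
With d_w = 0.45 m < B, γ̄ = 10.49 + (0.45/2.7) × (18.4 − 10.49) = 11.808 kN/m³.
q_ult = q·N_q + 0.5·γ·B·N_γ
     = 53.36 × 50.9 + 0.5 × 11.808 × 2.7 × 67.8
     = 2716 + 1080.8 = 3796.8 kPa.

q_ult ≈ 3800 kPa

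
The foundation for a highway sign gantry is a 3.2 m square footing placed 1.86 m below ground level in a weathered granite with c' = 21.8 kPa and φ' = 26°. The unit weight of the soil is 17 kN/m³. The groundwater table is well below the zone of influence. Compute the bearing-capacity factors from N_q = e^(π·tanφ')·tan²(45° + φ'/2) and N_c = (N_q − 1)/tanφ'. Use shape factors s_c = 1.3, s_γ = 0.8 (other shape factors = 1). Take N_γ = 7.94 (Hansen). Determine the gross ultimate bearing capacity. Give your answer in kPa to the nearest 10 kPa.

q_ult ≈ 1180 kPa

tan26° = 0.4877, so N_q = e^(π×0.4877)·tan²(58°) = 4.629 × 2.561 = 11.85.
N_c = (11.85 − 1)/tan26° = 22.25.
q = γ·D_f = 17 × 1.86 = 31.62 kPa.
c·N_c·s_c = 21.8 × 22.254 × 1.3 = 630.69 kPa
q·N_q = 31.62 × 11.854 = 374.83 kPa
0.5·γ·B·N_γ·s_γ = 0.5 × 17 × 3.2 × 7.94 × 0.8 = 172.77 kPa
q_ult = 630.69 + 374.83 + 172.77 = 1178.3 kPa.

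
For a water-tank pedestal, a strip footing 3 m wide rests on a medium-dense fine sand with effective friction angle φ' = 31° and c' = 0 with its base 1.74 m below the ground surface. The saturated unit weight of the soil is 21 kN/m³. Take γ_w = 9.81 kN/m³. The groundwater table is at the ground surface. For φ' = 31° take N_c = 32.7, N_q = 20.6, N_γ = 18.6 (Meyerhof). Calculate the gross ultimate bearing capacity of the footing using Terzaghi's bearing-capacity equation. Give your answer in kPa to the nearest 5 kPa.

γ' = 21 − 9.81 = 11.19 kN/m³ (submerged throughout). q = 11.19 × 1.74 = 19.471 kPa; the same γ' applies in the ½γBN_γ term.
q·N_q = 19.471 × 20.6 = 401.09 kPa
0.5·γ·B·N_γ = 0.5 × 11.19 × 3 × 18.6 = 312.2 kPa
q_ult = 401.09 + 312.2 = 713.3 kPa.

q_ult ≈ 715 kPa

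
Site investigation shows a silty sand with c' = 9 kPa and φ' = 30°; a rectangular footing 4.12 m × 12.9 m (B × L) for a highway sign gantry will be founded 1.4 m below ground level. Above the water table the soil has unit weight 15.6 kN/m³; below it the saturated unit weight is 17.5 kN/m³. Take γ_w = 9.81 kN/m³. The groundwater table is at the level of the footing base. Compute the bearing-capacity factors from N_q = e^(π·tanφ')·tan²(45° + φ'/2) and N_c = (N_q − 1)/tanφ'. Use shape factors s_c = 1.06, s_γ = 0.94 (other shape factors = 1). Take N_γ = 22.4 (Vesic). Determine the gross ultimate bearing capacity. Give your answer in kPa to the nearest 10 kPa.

tan30° = 0.5774, so N_q = e^(π×0.5774)·tan²(60°) = 6.134 × 3.0 = 18.4.
N_c = (18.4 − 1)/tan30° = 30.14.
Effective surcharge at the founding depth q = γ·D_f = 15.6 × 1.4 = 21.84 kPa.
The water table coincides with the base, so in the self-weight term γ → γ' = 7.69 kN/m³.
q_ult = c·N_c·s_c + q·N_q + 0.5·γ·B·N_γ·s_γ
     = 9 × 30.14 × 1.06 + 21.84 × 18.401 + 0.5 × 7.69 × 4.12 × 22.4 × 0.94
     = 287.53 + 401.88 + 333.56 = 1023 kPa.

q_ult ≈ 1020 kPa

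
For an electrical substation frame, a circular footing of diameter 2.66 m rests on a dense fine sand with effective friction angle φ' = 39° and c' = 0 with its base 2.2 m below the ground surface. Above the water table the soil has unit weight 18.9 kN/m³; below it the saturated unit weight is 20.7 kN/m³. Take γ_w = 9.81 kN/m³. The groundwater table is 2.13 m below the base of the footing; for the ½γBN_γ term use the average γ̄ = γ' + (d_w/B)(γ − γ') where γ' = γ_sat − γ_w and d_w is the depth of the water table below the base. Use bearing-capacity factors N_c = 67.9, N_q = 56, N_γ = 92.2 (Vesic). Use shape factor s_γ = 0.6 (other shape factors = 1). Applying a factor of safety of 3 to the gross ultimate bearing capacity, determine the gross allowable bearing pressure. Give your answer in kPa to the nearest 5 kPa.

q_all ≈ 1200 kPa

Overburden at base level: q = 18.9 × 2.2 = 41.58 kPa.
The water table is 2.13 m below the base (< B = 2.66 m), so the ½γBN_γ term uses γ̄ = γ' + (d_w/B)(γ − γ') = 10.89 + (2.13/2.66)(18.9 − 10.89) = 17.304 kN/m³.
Surcharge term q·N_q = 41.58 × 56 = 2328.5 kPa; self-weight term 0.5·γ·B·N_γ·s_γ = 0.5 × 17.304 × 2.66 × 92.2 × 0.6 = 1273.2 kPa.
q_ult = 2328.5 + 1273.2 = 3601.6 kPa.
q_all = q_ult / FS = 3601.6 / 3 = 1200.5 kPa.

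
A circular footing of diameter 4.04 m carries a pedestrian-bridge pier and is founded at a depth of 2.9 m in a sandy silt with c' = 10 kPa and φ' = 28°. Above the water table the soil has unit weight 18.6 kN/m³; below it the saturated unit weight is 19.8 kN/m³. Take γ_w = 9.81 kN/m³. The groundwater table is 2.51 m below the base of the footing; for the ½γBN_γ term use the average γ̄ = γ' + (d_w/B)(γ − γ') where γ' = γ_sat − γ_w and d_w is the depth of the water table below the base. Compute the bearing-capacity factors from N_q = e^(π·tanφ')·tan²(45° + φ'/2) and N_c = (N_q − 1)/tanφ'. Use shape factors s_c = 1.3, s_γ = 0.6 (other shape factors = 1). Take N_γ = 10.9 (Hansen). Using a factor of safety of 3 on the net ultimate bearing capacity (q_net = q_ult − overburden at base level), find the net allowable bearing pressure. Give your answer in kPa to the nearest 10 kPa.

q_all(net) ≈ 430 kPa

N_q = e^(π·tan28°)·tan²(59°) = 14.72; N_c = (N_q − 1)/tanφ' = 25.8.
q = γ·D_f = 18.6 × 2.9 = 53.94 kPa.
γ' = 9.99 kN/m³; averaging over the depth B below the base, γ̄ = γ' + (d_w/B)(γ − γ') = 15.339 kN/m³.
c·N_c·s_c = 10 × 25.803 × 1.3 = 335.44 kPa
q·N_q = 53.94 × 14.72 = 793.99 kPa
0.5·γ·B·N_γ·s_γ = 0.5 × 15.339 × 4.04 × 10.9 × 0.6 = 202.64 kPa
q_ult = 335.44 + 793.99 + 202.64 = 1332.1 kPa.
q_net = 1332.1 − 53.94 = 1278.1 kPa.
q_all(net) = 1278.1 / 3 = 426.05 kPa.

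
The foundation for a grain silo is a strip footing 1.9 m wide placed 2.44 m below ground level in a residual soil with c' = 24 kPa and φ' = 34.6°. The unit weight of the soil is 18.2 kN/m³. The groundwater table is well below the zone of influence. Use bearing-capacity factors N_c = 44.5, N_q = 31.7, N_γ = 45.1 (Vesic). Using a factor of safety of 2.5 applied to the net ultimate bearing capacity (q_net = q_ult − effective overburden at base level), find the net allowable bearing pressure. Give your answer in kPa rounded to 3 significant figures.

Effective surcharge at the founding depth q = γ·D_f = 18.2 × 2.44 = 44.408 kPa.
q_ult = c·N_c + q·N_q + 0.5·γ·B·N_γ
     = 24 × 44.5 + 44.408 × 31.7 + 0.5 × 18.2 × 1.9 × 45.1
     = 1068 + 1407.7 + 779.78 = 3255.5 kPa.
Net ultimate: q_net = 3255.5 − 44.408 = 3211.1 kPa.
q_all(net) = 3211.1 / 2.5 = 1284.4 kPa.

q_all(net) ≈ 1280 kPa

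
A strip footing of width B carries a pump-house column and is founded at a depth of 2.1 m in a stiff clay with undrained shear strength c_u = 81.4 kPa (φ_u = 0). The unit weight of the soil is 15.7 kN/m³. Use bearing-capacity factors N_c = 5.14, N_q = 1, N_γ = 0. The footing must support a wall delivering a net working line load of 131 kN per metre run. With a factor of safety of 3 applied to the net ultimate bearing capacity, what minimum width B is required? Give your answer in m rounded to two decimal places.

q = γ·D_f = 15.7 × 2.1 = 32.97 kPa.
c·N_c = 81.4 × 5.14 = 418.4 kPa
q·N_q = 32.97 × 1 = 32.97 kPa
q_ult = 418.4 + 32.97 = 451.37 kPa.
For φ = 0 the ½γBN_γ term vanishes, so q_ult is independent of B. q_net = 451.37 − 32.97 = 418.4 kPa; q_all(net) = 418.4/3 = 139.47 kPa.
Required width B = w / q_all(net) = 131 / 139.47 = 0.939 m.

B = 0.94 m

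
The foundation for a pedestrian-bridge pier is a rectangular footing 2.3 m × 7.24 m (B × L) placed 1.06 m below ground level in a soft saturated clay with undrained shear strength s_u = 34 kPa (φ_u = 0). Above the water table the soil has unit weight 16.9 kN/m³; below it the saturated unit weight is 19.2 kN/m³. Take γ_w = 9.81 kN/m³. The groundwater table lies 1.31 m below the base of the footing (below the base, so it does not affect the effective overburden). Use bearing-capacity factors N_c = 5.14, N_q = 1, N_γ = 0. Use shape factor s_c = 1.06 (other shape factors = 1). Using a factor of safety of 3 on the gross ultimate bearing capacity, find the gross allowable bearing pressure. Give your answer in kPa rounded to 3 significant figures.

Effective surcharge at the founding depth q = γ·D_f = 16.9 × 1.06 = 17.914 kPa.
q_ult = c·N_c·s_c + q·N_q
     = 34 × 5.14 × 1.06 + 17.914 × 1
     = 185.25 + 17.914 = 203.16 kPa.
q_all = 203.16 / 3 = 67.72 kPa.

q_all ≈ 67.7 kPa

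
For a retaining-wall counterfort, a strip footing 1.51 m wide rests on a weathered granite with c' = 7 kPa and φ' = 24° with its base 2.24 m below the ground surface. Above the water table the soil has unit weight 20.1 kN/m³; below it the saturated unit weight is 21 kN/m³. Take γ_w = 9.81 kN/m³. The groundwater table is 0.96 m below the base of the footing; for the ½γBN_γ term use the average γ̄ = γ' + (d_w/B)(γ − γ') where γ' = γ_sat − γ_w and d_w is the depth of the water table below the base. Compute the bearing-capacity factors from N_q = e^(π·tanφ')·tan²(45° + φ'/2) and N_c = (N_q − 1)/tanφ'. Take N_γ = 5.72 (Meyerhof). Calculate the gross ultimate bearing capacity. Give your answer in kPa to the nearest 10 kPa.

tan24° = 0.4452, so N_q = e^(π×0.4452)·tan²(57°) = 4.05 × 2.371 = 9.6.
N_c = (9.6 − 1)/tan24° = 19.32.
Overburden at base level: q = 20.1 × 2.24 = 45.024 kPa.
The water table is 0.96 m below the base (< B = 1.51 m), so the ½γBN_γ term uses γ̄ = γ' + (d_w/B)(γ − γ') = 11.19 + (0.96/1.51)(20.1 − 11.19) = 16.855 kN/m³.
Cohesion term c·N_c = 7 × 19.324 = 135.26 kPa; surcharge term q·N_q = 45.024 × 9.6034 = 432.38 kPa; self-weight term 0.5·γ·B·N_γ = 0.5 × 16.855 × 1.51 × 5.72 = 72.788 kPa.
q_ult = 135.26 + 432.38 + 72.788 = 640.44 kPa.

q_ult ≈ 640 kPa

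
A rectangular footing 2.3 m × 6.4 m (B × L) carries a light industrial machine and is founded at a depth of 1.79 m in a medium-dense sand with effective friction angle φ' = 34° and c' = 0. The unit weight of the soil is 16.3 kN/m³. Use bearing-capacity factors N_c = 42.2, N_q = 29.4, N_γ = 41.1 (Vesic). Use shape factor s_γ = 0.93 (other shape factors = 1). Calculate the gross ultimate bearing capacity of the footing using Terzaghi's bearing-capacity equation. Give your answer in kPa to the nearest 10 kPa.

Overburden at base level: q = 16.3 × 1.79 = 29.177 kPa.
Surcharge term q·N_q = 29.177 × 29.4 = 857.8 kPa; self-weight term 0.5·γ·B·N_γ·s_γ = 0.5 × 16.3 × 2.3 × 41.1 × 0.93 = 716.49 kPa.
q_ult = 857.8 + 716.49 = 1574.3 kPa.

q_ult ≈ 1570 kPa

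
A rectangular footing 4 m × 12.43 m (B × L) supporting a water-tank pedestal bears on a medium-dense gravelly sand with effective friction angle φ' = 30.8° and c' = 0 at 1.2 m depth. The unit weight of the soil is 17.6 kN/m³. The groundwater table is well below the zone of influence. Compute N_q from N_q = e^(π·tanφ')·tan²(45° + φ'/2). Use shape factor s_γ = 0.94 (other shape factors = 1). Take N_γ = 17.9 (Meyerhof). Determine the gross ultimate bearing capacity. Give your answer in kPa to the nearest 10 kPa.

q_ult ≈ 1020 kPa

tan30.8° = 0.5961, so N_q = e^(π×0.5961)·tan²(60.4°) = 6.506 × 3.099 = 20.16.
Effective surcharge at the founding depth q = γ·D_f = 17.6 × 1.2 = 21.12 kPa.
q_ult = q·N_q + 0.5·γ·B·N_γ·s_γ
     = 21.12 × 20.161 + 0.5 × 17.6 × 4 × 17.9 × 0.94
     = 425.8 + 592.28 = 1018.1 kPa.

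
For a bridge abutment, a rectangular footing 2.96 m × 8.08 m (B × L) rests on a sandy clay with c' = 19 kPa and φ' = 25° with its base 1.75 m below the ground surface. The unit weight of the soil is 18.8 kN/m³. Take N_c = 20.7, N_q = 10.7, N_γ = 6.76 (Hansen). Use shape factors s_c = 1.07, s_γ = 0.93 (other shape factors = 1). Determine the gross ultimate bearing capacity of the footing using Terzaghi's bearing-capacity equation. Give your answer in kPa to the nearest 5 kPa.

q_ult ≈ 950 kPa

Effective surcharge at the founding depth q = γ·D_f = 18.8 × 1.75 = 32.9 kPa.
q_ult = c·N_c·s_c + q·N_q + 0.5·γ·B·N_γ·s_γ
     = 19 × 20.7 × 1.07 + 32.9 × 10.7 + 0.5 × 18.8 × 2.96 × 6.76 × 0.93
     = 420.83 + 352.03 + 174.92 = 947.78 kPa.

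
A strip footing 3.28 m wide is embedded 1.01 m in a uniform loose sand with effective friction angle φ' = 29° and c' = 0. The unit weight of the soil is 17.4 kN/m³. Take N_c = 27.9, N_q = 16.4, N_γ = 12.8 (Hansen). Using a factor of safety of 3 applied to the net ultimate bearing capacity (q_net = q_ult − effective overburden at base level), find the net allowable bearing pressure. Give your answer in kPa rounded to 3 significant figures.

Effective surcharge at the founding depth q = γ·D_f = 17.4 × 1.01 = 17.574 kPa.
q_ult = q·N_q + 0.5·γ·B·N_γ
     = 17.574 × 16.4 + 0.5 × 17.4 × 3.28 × 12.8
     = 288.21 + 365.26 = 653.47 kPa.
Net ultimate: q_net = 653.47 − 17.574 = 635.9 kPa.
q_all(net) = 635.9 / 3 = 211.97 kPa.

q_all(net) ≈ 212 kPa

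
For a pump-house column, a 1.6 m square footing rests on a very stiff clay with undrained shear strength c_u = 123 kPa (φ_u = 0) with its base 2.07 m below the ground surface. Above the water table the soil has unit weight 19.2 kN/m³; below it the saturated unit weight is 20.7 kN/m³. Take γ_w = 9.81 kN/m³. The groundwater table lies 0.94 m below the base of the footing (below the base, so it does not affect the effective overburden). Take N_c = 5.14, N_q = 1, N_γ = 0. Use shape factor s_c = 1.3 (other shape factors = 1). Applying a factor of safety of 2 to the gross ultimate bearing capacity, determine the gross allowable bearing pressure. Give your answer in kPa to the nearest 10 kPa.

Overburden at base level: q = 19.2 × 2.07 = 39.744 kPa.
Cohesion term c·N_c·s_c = 123 × 5.14 × 1.3 = 821.89 kPa; surcharge term q·N_q = 39.744 × 1 = 39.744 kPa.
q_ult = 821.89 + 39.744 = 861.63 kPa.
q_all = q_ult / FS = 861.63 / 2 = 430.81 kPa.

q_all ≈ 430 kPa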